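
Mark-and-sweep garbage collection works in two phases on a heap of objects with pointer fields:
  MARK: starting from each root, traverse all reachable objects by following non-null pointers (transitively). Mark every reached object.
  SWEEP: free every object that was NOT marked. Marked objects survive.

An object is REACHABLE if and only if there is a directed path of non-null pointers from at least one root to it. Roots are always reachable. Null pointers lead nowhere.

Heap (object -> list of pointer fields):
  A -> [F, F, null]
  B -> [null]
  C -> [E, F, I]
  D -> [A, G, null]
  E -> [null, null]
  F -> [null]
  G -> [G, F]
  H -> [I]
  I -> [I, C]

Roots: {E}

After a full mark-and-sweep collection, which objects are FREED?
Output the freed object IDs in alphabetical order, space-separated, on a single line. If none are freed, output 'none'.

Roots: E
Mark E: refs=null null, marked=E
Unmarked (collected): A B C D F G H I

Answer: A B C D F G H I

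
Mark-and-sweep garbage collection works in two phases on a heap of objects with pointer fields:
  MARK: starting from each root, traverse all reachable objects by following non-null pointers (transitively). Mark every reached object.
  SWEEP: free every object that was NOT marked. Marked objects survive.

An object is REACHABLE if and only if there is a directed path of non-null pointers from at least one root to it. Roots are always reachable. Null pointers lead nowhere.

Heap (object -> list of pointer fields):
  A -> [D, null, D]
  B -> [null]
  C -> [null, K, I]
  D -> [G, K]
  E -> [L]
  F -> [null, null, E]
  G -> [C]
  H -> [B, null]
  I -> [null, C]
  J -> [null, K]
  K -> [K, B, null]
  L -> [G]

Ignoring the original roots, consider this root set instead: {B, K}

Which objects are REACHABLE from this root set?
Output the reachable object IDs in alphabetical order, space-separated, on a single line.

Answer: B K

Derivation:
Roots: B K
Mark B: refs=null, marked=B
Mark K: refs=K B null, marked=B K
Unmarked (collected): A C D E F G H I J L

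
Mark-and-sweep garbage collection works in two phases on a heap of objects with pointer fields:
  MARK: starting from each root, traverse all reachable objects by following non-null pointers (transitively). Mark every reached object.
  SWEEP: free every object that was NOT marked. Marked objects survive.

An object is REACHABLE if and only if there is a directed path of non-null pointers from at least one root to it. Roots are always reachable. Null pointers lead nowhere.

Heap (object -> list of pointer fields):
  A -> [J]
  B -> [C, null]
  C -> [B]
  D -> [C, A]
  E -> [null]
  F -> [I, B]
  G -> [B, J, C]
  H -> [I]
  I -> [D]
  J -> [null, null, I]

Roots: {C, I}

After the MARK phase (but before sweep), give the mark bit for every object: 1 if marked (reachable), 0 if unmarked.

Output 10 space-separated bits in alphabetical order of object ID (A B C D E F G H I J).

Roots: C I
Mark C: refs=B, marked=C
Mark I: refs=D, marked=C I
Mark B: refs=C null, marked=B C I
Mark D: refs=C A, marked=B C D I
Mark A: refs=J, marked=A B C D I
Mark J: refs=null null I, marked=A B C D I J
Unmarked (collected): E F G H

Answer: 1 1 1 1 0 0 0 0 1 1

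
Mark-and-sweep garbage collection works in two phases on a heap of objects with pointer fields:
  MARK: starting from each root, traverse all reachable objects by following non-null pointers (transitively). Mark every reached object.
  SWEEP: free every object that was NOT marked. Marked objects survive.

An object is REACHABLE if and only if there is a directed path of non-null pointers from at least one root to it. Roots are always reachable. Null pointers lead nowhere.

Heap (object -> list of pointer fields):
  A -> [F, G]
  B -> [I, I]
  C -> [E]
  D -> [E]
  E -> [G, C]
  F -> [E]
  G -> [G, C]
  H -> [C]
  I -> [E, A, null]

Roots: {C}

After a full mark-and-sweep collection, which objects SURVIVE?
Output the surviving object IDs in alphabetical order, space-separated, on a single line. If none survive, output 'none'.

Roots: C
Mark C: refs=E, marked=C
Mark E: refs=G C, marked=C E
Mark G: refs=G C, marked=C E G
Unmarked (collected): A B D F H I

Answer: C E G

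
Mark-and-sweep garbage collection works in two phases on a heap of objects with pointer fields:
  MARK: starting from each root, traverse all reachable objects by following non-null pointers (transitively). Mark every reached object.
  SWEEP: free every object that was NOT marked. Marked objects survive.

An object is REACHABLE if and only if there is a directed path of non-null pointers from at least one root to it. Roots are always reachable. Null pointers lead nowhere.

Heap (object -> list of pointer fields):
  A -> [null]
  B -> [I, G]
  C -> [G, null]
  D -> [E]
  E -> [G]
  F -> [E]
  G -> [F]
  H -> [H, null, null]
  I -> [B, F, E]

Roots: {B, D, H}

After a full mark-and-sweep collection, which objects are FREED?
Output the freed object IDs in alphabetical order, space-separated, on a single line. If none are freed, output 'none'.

Roots: B D H
Mark B: refs=I G, marked=B
Mark D: refs=E, marked=B D
Mark H: refs=H null null, marked=B D H
Mark I: refs=B F E, marked=B D H I
Mark G: refs=F, marked=B D G H I
Mark E: refs=G, marked=B D E G H I
Mark F: refs=E, marked=B D E F G H I
Unmarked (collected): A C

Answer: A C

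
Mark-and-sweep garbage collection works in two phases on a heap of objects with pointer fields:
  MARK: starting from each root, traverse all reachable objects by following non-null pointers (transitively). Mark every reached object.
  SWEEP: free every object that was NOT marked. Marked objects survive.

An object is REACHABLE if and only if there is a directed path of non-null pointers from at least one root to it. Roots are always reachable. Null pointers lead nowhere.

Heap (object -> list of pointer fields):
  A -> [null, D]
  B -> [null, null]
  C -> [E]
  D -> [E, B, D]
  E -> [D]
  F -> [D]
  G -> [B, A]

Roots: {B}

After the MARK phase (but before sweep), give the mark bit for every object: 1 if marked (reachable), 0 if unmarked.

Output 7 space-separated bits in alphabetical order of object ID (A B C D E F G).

Answer: 0 1 0 0 0 0 0

Derivation:
Roots: B
Mark B: refs=null null, marked=B
Unmarked (collected): A C D E F G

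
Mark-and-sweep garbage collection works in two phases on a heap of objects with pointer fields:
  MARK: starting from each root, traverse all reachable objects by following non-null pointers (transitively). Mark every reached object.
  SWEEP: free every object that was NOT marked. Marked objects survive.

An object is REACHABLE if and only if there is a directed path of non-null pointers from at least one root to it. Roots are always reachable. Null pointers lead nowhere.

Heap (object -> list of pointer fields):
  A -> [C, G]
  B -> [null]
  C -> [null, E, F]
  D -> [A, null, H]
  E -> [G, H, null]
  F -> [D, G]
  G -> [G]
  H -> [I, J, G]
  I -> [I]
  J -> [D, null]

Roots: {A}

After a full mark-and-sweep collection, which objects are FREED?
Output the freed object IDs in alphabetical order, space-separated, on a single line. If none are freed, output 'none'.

Roots: A
Mark A: refs=C G, marked=A
Mark C: refs=null E F, marked=A C
Mark G: refs=G, marked=A C G
Mark E: refs=G H null, marked=A C E G
Mark F: refs=D G, marked=A C E F G
Mark H: refs=I J G, marked=A C E F G H
Mark D: refs=A null H, marked=A C D E F G H
Mark I: refs=I, marked=A C D E F G H I
Mark J: refs=D null, marked=A C D E F G H I J
Unmarked (collected): B

Answer: B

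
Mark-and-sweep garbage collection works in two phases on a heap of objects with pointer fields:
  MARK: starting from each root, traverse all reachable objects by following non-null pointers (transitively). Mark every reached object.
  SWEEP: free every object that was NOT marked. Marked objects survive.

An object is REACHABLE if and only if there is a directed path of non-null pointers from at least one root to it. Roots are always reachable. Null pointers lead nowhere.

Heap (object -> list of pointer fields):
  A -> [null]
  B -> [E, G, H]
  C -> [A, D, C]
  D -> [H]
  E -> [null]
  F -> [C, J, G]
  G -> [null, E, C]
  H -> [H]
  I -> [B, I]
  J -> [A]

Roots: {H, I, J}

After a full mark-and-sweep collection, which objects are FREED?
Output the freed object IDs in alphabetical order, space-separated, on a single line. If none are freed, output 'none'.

Answer: F

Derivation:
Roots: H I J
Mark H: refs=H, marked=H
Mark I: refs=B I, marked=H I
Mark J: refs=A, marked=H I J
Mark B: refs=E G H, marked=B H I J
Mark A: refs=null, marked=A B H I J
Mark E: refs=null, marked=A B E H I J
Mark G: refs=null E C, marked=A B E G H I J
Mark C: refs=A D C, marked=A B C E G H I J
Mark D: refs=H, marked=A B C D E G H I J
Unmarked (collected): F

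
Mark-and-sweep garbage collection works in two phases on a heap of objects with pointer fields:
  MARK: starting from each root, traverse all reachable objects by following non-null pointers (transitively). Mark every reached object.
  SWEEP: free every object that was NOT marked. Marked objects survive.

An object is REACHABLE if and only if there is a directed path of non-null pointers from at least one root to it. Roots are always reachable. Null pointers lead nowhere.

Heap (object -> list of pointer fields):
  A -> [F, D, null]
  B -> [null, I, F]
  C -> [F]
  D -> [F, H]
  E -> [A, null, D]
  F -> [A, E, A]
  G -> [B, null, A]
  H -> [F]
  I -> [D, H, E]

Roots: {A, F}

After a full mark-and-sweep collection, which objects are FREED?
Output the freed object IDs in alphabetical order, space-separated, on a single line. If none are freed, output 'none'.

Answer: B C G I

Derivation:
Roots: A F
Mark A: refs=F D null, marked=A
Mark F: refs=A E A, marked=A F
Mark D: refs=F H, marked=A D F
Mark E: refs=A null D, marked=A D E F
Mark H: refs=F, marked=A D E F H
Unmarked (collected): B C G I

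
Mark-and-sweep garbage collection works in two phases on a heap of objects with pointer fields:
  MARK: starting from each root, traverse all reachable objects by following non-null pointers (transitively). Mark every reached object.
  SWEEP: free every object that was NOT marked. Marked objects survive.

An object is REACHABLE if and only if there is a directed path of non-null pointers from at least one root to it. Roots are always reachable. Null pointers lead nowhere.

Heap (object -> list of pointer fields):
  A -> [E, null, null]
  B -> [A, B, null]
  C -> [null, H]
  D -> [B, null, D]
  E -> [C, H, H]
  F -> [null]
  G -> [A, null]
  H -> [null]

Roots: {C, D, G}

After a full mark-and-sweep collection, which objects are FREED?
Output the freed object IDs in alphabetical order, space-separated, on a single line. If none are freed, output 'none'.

Roots: C D G
Mark C: refs=null H, marked=C
Mark D: refs=B null D, marked=C D
Mark G: refs=A null, marked=C D G
Mark H: refs=null, marked=C D G H
Mark B: refs=A B null, marked=B C D G H
Mark A: refs=E null null, marked=A B C D G H
Mark E: refs=C H H, marked=A B C D E G H
Unmarked (collected): F

Answer: F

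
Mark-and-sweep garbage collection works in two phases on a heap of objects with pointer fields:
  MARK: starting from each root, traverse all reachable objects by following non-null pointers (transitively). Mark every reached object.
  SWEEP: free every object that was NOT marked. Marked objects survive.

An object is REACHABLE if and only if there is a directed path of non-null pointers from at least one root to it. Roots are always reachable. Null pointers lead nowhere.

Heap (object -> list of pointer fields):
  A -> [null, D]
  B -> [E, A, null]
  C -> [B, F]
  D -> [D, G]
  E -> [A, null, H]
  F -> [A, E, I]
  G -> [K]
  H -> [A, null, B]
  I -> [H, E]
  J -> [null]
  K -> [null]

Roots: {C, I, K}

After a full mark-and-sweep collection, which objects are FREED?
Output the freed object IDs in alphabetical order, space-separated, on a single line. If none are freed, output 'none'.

Roots: C I K
Mark C: refs=B F, marked=C
Mark I: refs=H E, marked=C I
Mark K: refs=null, marked=C I K
Mark B: refs=E A null, marked=B C I K
Mark F: refs=A E I, marked=B C F I K
Mark H: refs=A null B, marked=B C F H I K
Mark E: refs=A null H, marked=B C E F H I K
Mark A: refs=null D, marked=A B C E F H I K
Mark D: refs=D G, marked=A B C D E F H I K
Mark G: refs=K, marked=A B C D E F G H I K
Unmarked (collected): J

Answer: J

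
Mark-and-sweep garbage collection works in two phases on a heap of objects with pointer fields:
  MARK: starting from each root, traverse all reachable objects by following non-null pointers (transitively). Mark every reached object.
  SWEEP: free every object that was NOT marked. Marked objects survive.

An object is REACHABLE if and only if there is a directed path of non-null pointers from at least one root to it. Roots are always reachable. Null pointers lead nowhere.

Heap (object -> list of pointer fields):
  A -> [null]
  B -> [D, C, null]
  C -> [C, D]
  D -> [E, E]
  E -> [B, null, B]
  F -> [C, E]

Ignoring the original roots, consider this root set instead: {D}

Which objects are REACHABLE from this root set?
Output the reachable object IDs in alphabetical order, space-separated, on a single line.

Roots: D
Mark D: refs=E E, marked=D
Mark E: refs=B null B, marked=D E
Mark B: refs=D C null, marked=B D E
Mark C: refs=C D, marked=B C D E
Unmarked (collected): A F

Answer: B C D E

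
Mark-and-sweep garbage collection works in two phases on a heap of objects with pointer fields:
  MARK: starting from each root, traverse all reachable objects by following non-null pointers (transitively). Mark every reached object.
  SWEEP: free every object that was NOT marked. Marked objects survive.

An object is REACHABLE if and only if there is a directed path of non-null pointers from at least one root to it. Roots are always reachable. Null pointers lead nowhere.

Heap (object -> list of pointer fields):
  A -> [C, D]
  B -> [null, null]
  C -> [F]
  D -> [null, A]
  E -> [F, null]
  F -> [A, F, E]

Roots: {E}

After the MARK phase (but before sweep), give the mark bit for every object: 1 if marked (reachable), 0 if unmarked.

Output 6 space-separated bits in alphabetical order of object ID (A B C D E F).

Answer: 1 0 1 1 1 1

Derivation:
Roots: E
Mark E: refs=F null, marked=E
Mark F: refs=A F E, marked=E F
Mark A: refs=C D, marked=A E F
Mark C: refs=F, marked=A C E F
Mark D: refs=null A, marked=A C D E F
Unmarked (collected): B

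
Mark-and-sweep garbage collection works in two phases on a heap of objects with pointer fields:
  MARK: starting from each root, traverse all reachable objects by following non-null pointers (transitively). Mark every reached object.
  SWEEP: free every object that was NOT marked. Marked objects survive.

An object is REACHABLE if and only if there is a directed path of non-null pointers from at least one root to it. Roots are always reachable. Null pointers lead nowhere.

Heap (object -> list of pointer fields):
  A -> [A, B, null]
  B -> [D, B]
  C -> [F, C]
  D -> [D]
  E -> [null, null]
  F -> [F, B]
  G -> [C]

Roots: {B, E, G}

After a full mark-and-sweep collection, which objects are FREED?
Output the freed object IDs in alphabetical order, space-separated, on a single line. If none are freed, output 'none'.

Roots: B E G
Mark B: refs=D B, marked=B
Mark E: refs=null null, marked=B E
Mark G: refs=C, marked=B E G
Mark D: refs=D, marked=B D E G
Mark C: refs=F C, marked=B C D E G
Mark F: refs=F B, marked=B C D E F G
Unmarked (collected): A

Answer: A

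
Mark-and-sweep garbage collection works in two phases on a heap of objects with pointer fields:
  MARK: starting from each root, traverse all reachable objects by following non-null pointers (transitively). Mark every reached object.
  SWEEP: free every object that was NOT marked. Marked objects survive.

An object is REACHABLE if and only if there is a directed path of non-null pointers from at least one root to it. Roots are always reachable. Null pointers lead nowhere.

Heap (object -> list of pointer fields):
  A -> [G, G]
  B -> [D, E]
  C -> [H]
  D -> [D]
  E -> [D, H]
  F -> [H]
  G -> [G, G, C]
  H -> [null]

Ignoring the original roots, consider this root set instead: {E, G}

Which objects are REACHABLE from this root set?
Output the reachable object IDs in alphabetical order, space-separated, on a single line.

Answer: C D E G H

Derivation:
Roots: E G
Mark E: refs=D H, marked=E
Mark G: refs=G G C, marked=E G
Mark D: refs=D, marked=D E G
Mark H: refs=null, marked=D E G H
Mark C: refs=H, marked=C D E G H
Unmarked (collected): A B F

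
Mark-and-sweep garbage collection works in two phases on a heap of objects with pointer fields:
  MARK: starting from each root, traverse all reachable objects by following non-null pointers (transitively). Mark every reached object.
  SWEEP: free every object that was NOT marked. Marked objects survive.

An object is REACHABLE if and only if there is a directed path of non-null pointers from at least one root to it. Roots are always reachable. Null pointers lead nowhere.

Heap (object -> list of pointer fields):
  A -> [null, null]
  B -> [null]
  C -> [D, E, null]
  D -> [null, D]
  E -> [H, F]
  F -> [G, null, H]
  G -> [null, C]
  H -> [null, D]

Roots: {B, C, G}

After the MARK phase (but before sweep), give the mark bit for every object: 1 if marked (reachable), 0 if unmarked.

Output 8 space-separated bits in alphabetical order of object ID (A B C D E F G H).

Roots: B C G
Mark B: refs=null, marked=B
Mark C: refs=D E null, marked=B C
Mark G: refs=null C, marked=B C G
Mark D: refs=null D, marked=B C D G
Mark E: refs=H F, marked=B C D E G
Mark H: refs=null D, marked=B C D E G H
Mark F: refs=G null H, marked=B C D E F G H
Unmarked (collected): A

Answer: 0 1 1 1 1 1 1 1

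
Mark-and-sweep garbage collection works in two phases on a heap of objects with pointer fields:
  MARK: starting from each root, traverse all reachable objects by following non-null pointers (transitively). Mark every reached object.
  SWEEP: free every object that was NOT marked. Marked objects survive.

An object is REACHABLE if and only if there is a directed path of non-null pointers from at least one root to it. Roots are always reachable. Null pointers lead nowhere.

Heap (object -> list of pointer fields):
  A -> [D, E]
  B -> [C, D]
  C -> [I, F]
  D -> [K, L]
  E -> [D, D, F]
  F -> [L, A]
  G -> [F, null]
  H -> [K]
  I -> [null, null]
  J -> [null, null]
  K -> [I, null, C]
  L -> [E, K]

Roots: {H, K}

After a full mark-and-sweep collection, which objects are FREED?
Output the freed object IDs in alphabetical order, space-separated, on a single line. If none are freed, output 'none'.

Roots: H K
Mark H: refs=K, marked=H
Mark K: refs=I null C, marked=H K
Mark I: refs=null null, marked=H I K
Mark C: refs=I F, marked=C H I K
Mark F: refs=L A, marked=C F H I K
Mark L: refs=E K, marked=C F H I K L
Mark A: refs=D E, marked=A C F H I K L
Mark E: refs=D D F, marked=A C E F H I K L
Mark D: refs=K L, marked=A C D E F H I K L
Unmarked (collected): B G J

Answer: B G J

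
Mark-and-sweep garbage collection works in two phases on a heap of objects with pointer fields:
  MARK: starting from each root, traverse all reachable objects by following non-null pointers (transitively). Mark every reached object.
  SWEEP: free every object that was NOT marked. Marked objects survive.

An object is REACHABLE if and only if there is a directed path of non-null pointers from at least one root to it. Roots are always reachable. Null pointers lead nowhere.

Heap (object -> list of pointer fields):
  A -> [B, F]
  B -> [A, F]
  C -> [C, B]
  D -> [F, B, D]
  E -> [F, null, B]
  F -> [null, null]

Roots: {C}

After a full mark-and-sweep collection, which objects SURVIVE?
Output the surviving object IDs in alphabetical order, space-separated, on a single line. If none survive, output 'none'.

Roots: C
Mark C: refs=C B, marked=C
Mark B: refs=A F, marked=B C
Mark A: refs=B F, marked=A B C
Mark F: refs=null null, marked=A B C F
Unmarked (collected): D E

Answer: A B C F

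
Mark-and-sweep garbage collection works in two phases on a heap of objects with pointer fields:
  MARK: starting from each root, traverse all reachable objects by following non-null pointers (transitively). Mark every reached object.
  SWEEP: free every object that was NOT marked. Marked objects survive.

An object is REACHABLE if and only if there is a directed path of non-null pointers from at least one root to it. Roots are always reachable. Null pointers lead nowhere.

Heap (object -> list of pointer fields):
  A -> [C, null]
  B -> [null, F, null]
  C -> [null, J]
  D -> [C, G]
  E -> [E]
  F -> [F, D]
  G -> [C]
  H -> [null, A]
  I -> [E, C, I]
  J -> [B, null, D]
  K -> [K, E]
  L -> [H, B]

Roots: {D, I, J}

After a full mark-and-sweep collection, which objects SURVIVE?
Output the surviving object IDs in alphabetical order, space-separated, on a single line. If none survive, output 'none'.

Roots: D I J
Mark D: refs=C G, marked=D
Mark I: refs=E C I, marked=D I
Mark J: refs=B null D, marked=D I J
Mark C: refs=null J, marked=C D I J
Mark G: refs=C, marked=C D G I J
Mark E: refs=E, marked=C D E G I J
Mark B: refs=null F null, marked=B C D E G I J
Mark F: refs=F D, marked=B C D E F G I J
Unmarked (collected): A H K L

Answer: B C D E F G I J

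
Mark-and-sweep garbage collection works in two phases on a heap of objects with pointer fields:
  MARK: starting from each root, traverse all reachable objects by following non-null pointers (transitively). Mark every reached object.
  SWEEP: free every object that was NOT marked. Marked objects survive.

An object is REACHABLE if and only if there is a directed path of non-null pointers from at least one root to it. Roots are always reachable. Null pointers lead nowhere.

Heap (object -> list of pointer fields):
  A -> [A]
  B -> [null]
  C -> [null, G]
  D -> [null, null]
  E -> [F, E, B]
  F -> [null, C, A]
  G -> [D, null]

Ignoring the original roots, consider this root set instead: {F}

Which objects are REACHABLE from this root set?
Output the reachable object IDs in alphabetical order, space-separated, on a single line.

Roots: F
Mark F: refs=null C A, marked=F
Mark C: refs=null G, marked=C F
Mark A: refs=A, marked=A C F
Mark G: refs=D null, marked=A C F G
Mark D: refs=null null, marked=A C D F G
Unmarked (collected): B E

Answer: A C D F G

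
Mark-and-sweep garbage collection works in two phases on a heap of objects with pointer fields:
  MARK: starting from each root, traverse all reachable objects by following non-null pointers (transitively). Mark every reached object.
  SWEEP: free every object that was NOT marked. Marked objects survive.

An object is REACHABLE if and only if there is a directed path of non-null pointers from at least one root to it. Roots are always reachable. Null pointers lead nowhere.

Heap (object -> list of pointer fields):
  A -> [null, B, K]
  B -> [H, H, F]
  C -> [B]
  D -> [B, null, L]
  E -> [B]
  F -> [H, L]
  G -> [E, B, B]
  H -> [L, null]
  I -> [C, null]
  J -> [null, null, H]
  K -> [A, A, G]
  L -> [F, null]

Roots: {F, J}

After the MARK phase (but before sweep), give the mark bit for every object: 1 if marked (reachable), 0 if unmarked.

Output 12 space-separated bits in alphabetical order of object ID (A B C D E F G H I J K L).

Roots: F J
Mark F: refs=H L, marked=F
Mark J: refs=null null H, marked=F J
Mark H: refs=L null, marked=F H J
Mark L: refs=F null, marked=F H J L
Unmarked (collected): A B C D E G I K

Answer: 0 0 0 0 0 1 0 1 0 1 0 1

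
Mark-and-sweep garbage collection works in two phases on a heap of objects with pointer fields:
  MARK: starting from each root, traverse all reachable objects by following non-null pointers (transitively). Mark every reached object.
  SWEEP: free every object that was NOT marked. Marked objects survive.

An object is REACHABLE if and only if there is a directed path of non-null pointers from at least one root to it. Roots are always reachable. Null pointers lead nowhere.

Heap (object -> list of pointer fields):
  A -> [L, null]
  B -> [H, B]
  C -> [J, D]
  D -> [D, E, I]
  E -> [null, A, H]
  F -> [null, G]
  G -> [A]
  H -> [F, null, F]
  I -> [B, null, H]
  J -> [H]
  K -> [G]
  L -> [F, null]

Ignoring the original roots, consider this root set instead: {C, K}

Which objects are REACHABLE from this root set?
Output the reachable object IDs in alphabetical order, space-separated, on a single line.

Answer: A B C D E F G H I J K L

Derivation:
Roots: C K
Mark C: refs=J D, marked=C
Mark K: refs=G, marked=C K
Mark J: refs=H, marked=C J K
Mark D: refs=D E I, marked=C D J K
Mark G: refs=A, marked=C D G J K
Mark H: refs=F null F, marked=C D G H J K
Mark E: refs=null A H, marked=C D E G H J K
Mark I: refs=B null H, marked=C D E G H I J K
Mark A: refs=L null, marked=A C D E G H I J K
Mark F: refs=null G, marked=A C D E F G H I J K
Mark B: refs=H B, marked=A B C D E F G H I J K
Mark L: refs=F null, marked=A B C D E F G H I J K L
Unmarked (collected): (none)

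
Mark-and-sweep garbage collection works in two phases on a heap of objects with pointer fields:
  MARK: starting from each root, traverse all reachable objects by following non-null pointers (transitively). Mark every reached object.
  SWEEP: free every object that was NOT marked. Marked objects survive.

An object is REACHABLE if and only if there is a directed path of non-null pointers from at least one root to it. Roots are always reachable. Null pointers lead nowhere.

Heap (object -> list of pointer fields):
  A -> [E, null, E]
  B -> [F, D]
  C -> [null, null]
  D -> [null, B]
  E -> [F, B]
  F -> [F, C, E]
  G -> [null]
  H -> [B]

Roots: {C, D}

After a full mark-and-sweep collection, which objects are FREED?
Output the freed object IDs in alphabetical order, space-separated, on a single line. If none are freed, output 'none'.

Answer: A G H

Derivation:
Roots: C D
Mark C: refs=null null, marked=C
Mark D: refs=null B, marked=C D
Mark B: refs=F D, marked=B C D
Mark F: refs=F C E, marked=B C D F
Mark E: refs=F B, marked=B C D E F
Unmarked (collected): A G H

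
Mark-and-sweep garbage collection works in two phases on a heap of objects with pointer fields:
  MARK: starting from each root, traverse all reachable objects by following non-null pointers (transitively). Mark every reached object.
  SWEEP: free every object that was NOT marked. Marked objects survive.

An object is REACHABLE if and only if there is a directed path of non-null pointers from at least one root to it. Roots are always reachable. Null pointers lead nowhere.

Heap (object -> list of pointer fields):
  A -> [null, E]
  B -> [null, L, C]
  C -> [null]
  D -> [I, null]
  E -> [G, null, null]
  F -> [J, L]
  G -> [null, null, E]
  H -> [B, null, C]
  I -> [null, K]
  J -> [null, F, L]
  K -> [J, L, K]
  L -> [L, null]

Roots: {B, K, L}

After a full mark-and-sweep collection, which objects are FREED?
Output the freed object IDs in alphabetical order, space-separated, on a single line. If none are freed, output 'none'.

Roots: B K L
Mark B: refs=null L C, marked=B
Mark K: refs=J L K, marked=B K
Mark L: refs=L null, marked=B K L
Mark C: refs=null, marked=B C K L
Mark J: refs=null F L, marked=B C J K L
Mark F: refs=J L, marked=B C F J K L
Unmarked (collected): A D E G H I

Answer: A D E G H I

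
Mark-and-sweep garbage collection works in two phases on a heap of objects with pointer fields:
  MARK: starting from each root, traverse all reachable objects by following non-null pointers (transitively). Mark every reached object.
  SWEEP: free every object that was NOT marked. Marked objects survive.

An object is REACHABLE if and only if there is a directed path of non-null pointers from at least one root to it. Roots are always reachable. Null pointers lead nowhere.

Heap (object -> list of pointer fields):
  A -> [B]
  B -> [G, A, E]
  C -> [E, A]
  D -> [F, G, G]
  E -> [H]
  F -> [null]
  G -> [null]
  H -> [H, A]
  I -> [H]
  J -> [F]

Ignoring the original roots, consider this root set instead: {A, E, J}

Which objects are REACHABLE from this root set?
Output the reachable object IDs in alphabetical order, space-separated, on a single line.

Answer: A B E F G H J

Derivation:
Roots: A E J
Mark A: refs=B, marked=A
Mark E: refs=H, marked=A E
Mark J: refs=F, marked=A E J
Mark B: refs=G A E, marked=A B E J
Mark H: refs=H A, marked=A B E H J
Mark F: refs=null, marked=A B E F H J
Mark G: refs=null, marked=A B E F G H J
Unmarked (collected): C D I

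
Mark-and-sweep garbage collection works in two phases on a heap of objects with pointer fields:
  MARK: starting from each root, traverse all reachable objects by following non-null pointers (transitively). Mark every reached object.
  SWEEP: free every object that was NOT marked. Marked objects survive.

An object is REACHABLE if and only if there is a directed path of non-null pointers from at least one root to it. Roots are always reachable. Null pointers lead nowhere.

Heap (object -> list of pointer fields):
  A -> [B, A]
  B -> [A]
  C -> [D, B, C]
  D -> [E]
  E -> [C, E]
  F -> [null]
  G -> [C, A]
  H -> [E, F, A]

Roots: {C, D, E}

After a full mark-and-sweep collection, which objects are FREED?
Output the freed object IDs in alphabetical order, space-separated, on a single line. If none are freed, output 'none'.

Roots: C D E
Mark C: refs=D B C, marked=C
Mark D: refs=E, marked=C D
Mark E: refs=C E, marked=C D E
Mark B: refs=A, marked=B C D E
Mark A: refs=B A, marked=A B C D E
Unmarked (collected): F G H

Answer: F G H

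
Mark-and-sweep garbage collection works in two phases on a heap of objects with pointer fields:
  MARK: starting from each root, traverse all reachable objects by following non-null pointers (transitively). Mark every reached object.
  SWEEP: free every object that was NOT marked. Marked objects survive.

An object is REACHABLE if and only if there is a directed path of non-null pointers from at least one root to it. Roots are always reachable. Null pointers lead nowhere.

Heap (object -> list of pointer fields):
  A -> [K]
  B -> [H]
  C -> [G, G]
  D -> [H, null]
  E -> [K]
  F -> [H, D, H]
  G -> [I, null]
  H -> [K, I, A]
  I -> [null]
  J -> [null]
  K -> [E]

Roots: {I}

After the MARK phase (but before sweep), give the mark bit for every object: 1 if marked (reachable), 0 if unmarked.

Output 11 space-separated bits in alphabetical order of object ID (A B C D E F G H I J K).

Answer: 0 0 0 0 0 0 0 0 1 0 0

Derivation:
Roots: I
Mark I: refs=null, marked=I
Unmarked (collected): A B C D E F G H J K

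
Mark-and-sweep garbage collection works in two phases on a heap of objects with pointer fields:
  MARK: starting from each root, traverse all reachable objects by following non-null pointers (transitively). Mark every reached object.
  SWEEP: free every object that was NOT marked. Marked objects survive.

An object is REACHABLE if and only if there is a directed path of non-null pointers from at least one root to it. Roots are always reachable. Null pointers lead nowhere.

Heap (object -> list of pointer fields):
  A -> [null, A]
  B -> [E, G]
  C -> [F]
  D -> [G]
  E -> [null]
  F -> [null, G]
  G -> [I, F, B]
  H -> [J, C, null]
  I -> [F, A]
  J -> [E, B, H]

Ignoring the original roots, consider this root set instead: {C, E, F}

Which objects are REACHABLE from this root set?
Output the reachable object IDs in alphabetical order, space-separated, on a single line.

Answer: A B C E F G I

Derivation:
Roots: C E F
Mark C: refs=F, marked=C
Mark E: refs=null, marked=C E
Mark F: refs=null G, marked=C E F
Mark G: refs=I F B, marked=C E F G
Mark I: refs=F A, marked=C E F G I
Mark B: refs=E G, marked=B C E F G I
Mark A: refs=null A, marked=A B C E F G I
Unmarked (collected): D H J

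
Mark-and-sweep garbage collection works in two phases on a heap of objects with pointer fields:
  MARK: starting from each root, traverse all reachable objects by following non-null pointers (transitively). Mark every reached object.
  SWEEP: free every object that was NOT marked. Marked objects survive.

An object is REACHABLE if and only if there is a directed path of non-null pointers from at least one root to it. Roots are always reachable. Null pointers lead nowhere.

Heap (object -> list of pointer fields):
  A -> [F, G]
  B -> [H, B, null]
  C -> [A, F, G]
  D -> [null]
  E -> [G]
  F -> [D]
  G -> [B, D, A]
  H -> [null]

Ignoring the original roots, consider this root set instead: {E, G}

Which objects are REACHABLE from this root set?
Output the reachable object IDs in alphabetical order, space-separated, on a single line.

Roots: E G
Mark E: refs=G, marked=E
Mark G: refs=B D A, marked=E G
Mark B: refs=H B null, marked=B E G
Mark D: refs=null, marked=B D E G
Mark A: refs=F G, marked=A B D E G
Mark H: refs=null, marked=A B D E G H
Mark F: refs=D, marked=A B D E F G H
Unmarked (collected): C

Answer: A B D E F G H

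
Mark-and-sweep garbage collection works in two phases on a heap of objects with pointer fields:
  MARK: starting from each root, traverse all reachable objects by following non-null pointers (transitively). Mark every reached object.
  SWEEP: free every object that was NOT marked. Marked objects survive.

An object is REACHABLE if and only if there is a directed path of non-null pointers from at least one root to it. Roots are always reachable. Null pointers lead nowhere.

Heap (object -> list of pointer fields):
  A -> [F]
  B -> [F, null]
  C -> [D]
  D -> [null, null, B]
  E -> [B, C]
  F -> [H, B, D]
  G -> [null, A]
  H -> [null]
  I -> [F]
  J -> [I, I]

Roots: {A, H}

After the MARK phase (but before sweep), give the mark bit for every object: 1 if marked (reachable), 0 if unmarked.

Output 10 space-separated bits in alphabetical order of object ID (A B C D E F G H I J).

Answer: 1 1 0 1 0 1 0 1 0 0

Derivation:
Roots: A H
Mark A: refs=F, marked=A
Mark H: refs=null, marked=A H
Mark F: refs=H B D, marked=A F H
Mark B: refs=F null, marked=A B F H
Mark D: refs=null null B, marked=A B D F H
Unmarked (collected): C E G I J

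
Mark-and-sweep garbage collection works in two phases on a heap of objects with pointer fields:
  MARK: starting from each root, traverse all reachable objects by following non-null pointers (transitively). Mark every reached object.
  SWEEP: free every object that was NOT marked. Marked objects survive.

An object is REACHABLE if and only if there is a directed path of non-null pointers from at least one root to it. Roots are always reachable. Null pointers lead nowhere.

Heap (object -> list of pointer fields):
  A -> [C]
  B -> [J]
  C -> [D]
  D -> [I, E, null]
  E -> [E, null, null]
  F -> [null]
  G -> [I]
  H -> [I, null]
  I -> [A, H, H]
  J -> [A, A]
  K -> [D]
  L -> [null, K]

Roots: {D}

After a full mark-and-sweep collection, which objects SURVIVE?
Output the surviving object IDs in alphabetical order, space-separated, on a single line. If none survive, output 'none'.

Answer: A C D E H I

Derivation:
Roots: D
Mark D: refs=I E null, marked=D
Mark I: refs=A H H, marked=D I
Mark E: refs=E null null, marked=D E I
Mark A: refs=C, marked=A D E I
Mark H: refs=I null, marked=A D E H I
Mark C: refs=D, marked=A C D E H I
Unmarked (collected): B F G J K L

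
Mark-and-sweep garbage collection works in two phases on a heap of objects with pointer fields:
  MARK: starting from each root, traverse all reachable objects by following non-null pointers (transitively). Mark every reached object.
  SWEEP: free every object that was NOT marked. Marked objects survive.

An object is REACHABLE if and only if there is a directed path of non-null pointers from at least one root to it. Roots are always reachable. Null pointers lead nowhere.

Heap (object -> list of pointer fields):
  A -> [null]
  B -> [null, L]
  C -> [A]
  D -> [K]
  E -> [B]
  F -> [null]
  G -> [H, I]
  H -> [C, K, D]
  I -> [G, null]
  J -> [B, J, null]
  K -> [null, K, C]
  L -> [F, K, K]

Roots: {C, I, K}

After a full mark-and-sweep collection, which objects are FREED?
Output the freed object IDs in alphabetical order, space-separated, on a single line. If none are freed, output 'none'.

Roots: C I K
Mark C: refs=A, marked=C
Mark I: refs=G null, marked=C I
Mark K: refs=null K C, marked=C I K
Mark A: refs=null, marked=A C I K
Mark G: refs=H I, marked=A C G I K
Mark H: refs=C K D, marked=A C G H I K
Mark D: refs=K, marked=A C D G H I K
Unmarked (collected): B E F J L

Answer: B E F J L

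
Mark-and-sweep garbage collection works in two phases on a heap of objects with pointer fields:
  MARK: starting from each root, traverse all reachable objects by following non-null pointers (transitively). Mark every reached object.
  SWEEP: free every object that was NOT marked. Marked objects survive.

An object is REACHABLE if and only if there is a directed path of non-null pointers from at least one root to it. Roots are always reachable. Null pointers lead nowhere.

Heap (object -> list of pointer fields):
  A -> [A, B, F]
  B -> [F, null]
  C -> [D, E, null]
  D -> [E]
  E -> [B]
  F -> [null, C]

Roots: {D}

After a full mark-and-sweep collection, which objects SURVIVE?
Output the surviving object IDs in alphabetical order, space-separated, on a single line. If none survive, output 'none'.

Answer: B C D E F

Derivation:
Roots: D
Mark D: refs=E, marked=D
Mark E: refs=B, marked=D E
Mark B: refs=F null, marked=B D E
Mark F: refs=null C, marked=B D E F
Mark C: refs=D E null, marked=B C D E F
Unmarked (collected): A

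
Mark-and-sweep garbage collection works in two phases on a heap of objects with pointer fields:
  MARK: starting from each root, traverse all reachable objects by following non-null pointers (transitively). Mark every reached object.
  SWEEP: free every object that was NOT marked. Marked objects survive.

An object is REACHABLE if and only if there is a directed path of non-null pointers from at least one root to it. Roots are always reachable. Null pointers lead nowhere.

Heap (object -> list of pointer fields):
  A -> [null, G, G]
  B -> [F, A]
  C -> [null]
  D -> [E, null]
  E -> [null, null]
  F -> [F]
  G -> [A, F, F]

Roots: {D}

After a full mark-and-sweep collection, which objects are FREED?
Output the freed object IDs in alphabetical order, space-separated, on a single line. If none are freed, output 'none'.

Answer: A B C F G

Derivation:
Roots: D
Mark D: refs=E null, marked=D
Mark E: refs=null null, marked=D E
Unmarked (collected): A B C F G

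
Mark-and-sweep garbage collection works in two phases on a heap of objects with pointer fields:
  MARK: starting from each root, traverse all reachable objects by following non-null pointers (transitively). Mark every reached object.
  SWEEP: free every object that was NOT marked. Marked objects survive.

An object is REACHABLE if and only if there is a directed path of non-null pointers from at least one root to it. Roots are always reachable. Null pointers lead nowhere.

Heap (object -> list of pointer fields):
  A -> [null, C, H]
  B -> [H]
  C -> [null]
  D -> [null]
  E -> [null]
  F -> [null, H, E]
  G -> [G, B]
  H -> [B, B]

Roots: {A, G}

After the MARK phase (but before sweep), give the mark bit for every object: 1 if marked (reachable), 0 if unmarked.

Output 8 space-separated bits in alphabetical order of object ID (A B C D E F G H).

Answer: 1 1 1 0 0 0 1 1

Derivation:
Roots: A G
Mark A: refs=null C H, marked=A
Mark G: refs=G B, marked=A G
Mark C: refs=null, marked=A C G
Mark H: refs=B B, marked=A C G H
Mark B: refs=H, marked=A B C G H
Unmarked (collected): D E F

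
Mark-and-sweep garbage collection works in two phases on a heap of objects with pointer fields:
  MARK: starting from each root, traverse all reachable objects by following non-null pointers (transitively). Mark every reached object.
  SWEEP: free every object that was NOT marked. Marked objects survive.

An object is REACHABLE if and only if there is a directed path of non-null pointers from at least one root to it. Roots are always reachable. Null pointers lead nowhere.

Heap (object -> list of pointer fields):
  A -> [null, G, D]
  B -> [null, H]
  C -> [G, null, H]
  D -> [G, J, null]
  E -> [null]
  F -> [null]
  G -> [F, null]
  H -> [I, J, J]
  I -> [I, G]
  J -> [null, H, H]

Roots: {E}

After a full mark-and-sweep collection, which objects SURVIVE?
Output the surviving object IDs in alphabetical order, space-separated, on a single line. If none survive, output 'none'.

Answer: E

Derivation:
Roots: E
Mark E: refs=null, marked=E
Unmarked (collected): A B C D F G H I J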